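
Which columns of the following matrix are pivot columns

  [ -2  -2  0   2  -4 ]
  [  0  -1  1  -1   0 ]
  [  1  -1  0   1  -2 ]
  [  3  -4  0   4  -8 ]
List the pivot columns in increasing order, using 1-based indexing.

1, 2, 3

R1 := -1/2·R1
  [ 1   1  0  -1   2 ]
  [ 0  -1  1  -1   0 ]
  [ 1  -1  0   1  -2 ]
  [ 3  -4  0   4  -8 ]
R3 := R3 − R1
  [ 1   1  0  -1   2 ]
  [ 0  -1  1  -1   0 ]
  [ 0  -2  0   2  -4 ]
  [ 3  -4  0   4  -8 ]
R4 := R4 − 3·R1
  [ 1   1  0  -1    2 ]
  [ 0  -1  1  -1    0 ]
  [ 0  -2  0   2   -4 ]
  [ 0  -7  0   7  -14 ]
R2 := -1·R2
  [ 1   1   0  -1    2 ]
  [ 0   1  -1   1    0 ]
  [ 0  -2   0   2   -4 ]
  [ 0  -7   0   7  -14 ]
R3 := R3 + 2·R2
  [ 1   1   0  -1    2 ]
  [ 0   1  -1   1    0 ]
  [ 0   0  -2   4   -4 ]
  [ 0  -7   0   7  -14 ]
R4 := R4 + 7·R2
  [ 1  1   0  -1    2 ]
  [ 0  1  -1   1    0 ]
  [ 0  0  -2   4   -4 ]
  [ 0  0  -7  14  -14 ]
R3 := -1/2·R3
  [ 1  1   0  -1    2 ]
  [ 0  1  -1   1    0 ]
  [ 0  0   1  -2    2 ]
  [ 0  0  -7  14  -14 ]
R4 := R4 + 7·R3
  [ 1  1   0  -1  2 ]
  [ 0  1  -1   1  0 ]
  [ 0  0   1  -2  2 ]
  [ 0  0   0   0  0 ]
R2 := R2 + R3
  [ 1  1  0  -1  2 ]
  [ 0  1  0  -1  2 ]
  [ 0  0  1  -2  2 ]
  [ 0  0  0   0  0 ]
R1 := R1 − R2
  [ 1  0  0   0  0 ]
  [ 0  1  0  -1  2 ]
  [ 0  0  1  -2  2 ]
  [ 0  0  0   0  0 ]
Pivot columns are the columns containing a leading 1.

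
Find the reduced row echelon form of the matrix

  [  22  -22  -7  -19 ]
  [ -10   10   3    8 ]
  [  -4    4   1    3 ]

[[1, -1, 0, 0], [0, 0, 1, 0], [0, 0, 0, 1]]

ρ1 ← 1/22·ρ1
  [   1  -1  -7/22  -19/22 ]
  [ -10  10      3       8 ]
  [  -4   4      1       3 ]
ρ2 ← ρ2 + 10·ρ1
  [  1  -1  -7/22  -19/22 ]
  [  0   0  -2/11   -7/11 ]
  [ -4   4      1       3 ]
ρ3 ← ρ3 + 4·ρ1
  [ 1  -1  -7/22  -19/22 ]
  [ 0   0  -2/11   -7/11 ]
  [ 0   0  -3/11   -5/11 ]
ρ2 ← -11/2·ρ2
  [ 1  -1  -7/22  -19/22 ]
  [ 0   0      1     7/2 ]
  [ 0   0  -3/11   -5/11 ]
ρ3 ← ρ3 + 3/11·ρ2
  [ 1  -1  -7/22  -19/22 ]
  [ 0   0      1     7/2 ]
  [ 0   0      0     1/2 ]
ρ3 ← 2·ρ3
  [ 1  -1  -7/22  -19/22 ]
  [ 0   0      1     7/2 ]
  [ 0   0      0       1 ]
ρ2 ← ρ2 − 7/2·ρ3
  [ 1  -1  -7/22  -19/22 ]
  [ 0   0      1       0 ]
  [ 0   0      0       1 ]
ρ1 ← ρ1 + 19/22·ρ3
  [ 1  -1  -7/22  0 ]
  [ 0   0      1  0 ]
  [ 0   0      0  1 ]
ρ1 ← ρ1 + 7/22·ρ2
  [ 1  -1  0  0 ]
  [ 0   0  1  0 ]
  [ 0   0  0  1 ]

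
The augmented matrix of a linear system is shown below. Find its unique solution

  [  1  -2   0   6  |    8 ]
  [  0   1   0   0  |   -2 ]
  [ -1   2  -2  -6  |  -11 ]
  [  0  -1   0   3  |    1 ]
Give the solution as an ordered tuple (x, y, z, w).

(6, -2, 3/2, -1/3)

R3 → R3 + R1
  [ 1  -2   0  6  |   8 ]
  [ 0   1   0  0  |  -2 ]
  [ 0   0  -2  0  |  -3 ]
  [ 0  -1   0  3  |   1 ]
R4 → R4 + R2
  [ 1  -2   0  6  |   8 ]
  [ 0   1   0  0  |  -2 ]
  [ 0   0  -2  0  |  -3 ]
  [ 0   0   0  3  |  -1 ]
R3 → -1/2·R3
  [ 1  -2  0  6  |    8 ]
  [ 0   1  0  0  |   -2 ]
  [ 0   0  1  0  |  3/2 ]
  [ 0   0  0  3  |   -1 ]
R4 → 1/3·R4
  [ 1  -2  0  6  |     8 ]
  [ 0   1  0  0  |    -2 ]
  [ 0   0  1  0  |   3/2 ]
  [ 0   0  0  1  |  -1/3 ]
R1 → R1 − 6·R4
  [ 1  -2  0  0  |    10 ]
  [ 0   1  0  0  |    -2 ]
  [ 0   0  1  0  |   3/2 ]
  [ 0   0  0  1  |  -1/3 ]
R1 → R1 + 2·R2
  [ 1  0  0  0  |     6 ]
  [ 0  1  0  0  |    -2 ]
  [ 0  0  1  0  |   3/2 ]
  [ 0  0  0  1  |  -1/3 ]
Reading off the last column: x = 6, y = -2, z = 3/2, w = -1/3.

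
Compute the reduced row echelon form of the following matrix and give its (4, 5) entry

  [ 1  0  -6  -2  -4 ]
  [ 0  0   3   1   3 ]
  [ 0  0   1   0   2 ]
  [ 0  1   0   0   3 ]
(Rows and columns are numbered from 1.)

Swap ρ2 and ρ4.
  [ 1  0  -6  -2  -4 ]
  [ 0  1   0   0   3 ]
  [ 0  0   1   0   2 ]
  [ 0  0   3   1   3 ]
Subtract 3 times ρ3 from ρ4.
  [ 1  0  -6  -2  -4 ]
  [ 0  1   0   0   3 ]
  [ 0  0   1   0   2 ]
  [ 0  0   0   1  -3 ]
Add 2 times ρ4 to ρ1.
  [ 1  0  -6  0  -10 ]
  [ 0  1   0  0    3 ]
  [ 0  0   1  0    2 ]
  [ 0  0   0  1   -3 ]
Add 6 times ρ3 to ρ1.
  [ 1  0  0  0   2 ]
  [ 0  1  0  0   3 ]
  [ 0  0  1  0   2 ]
  [ 0  0  0  1  -3 ]

-3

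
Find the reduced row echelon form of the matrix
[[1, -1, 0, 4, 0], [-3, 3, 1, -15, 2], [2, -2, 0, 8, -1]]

[[1, -1, 0, 4, 0], [0, 0, 1, -3, 0], [0, 0, 0, 0, 1]]

r2 → r2 + 3·r1
  [ 1  -1  0   4   0 ]
  [ 0   0  1  -3   2 ]
  [ 2  -2  0   8  -1 ]
r3 → r3 − 2·r1
  [ 1  -1  0   4   0 ]
  [ 0   0  1  -3   2 ]
  [ 0   0  0   0  -1 ]
r3 → -1·r3
  [ 1  -1  0   4  0 ]
  [ 0   0  1  -3  2 ]
  [ 0   0  0   0  1 ]
r2 → r2 − 2·r3
  [ 1  -1  0   4  0 ]
  [ 0   0  1  -3  0 ]
  [ 0   0  0   0  1 ]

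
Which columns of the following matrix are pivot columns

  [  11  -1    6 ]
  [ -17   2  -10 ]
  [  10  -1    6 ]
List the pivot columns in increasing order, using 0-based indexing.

R1 -> 1/11·R1
  [   1  -1/11  6/11 ]
  [ -17      2   -10 ]
  [  10     -1     6 ]
R2 -> R2 + 17·R1
  [  1  -1/11   6/11 ]
  [  0   5/11  -8/11 ]
  [ 10     -1      6 ]
R3 -> R3 − 10·R1
  [ 1  -1/11   6/11 ]
  [ 0   5/11  -8/11 ]
  [ 0  -1/11   6/11 ]
R2 -> 11/5·R2
  [ 1  -1/11  6/11 ]
  [ 0      1  -8/5 ]
  [ 0  -1/11  6/11 ]
R3 -> R3 + 1/11·R2
  [ 1  -1/11  6/11 ]
  [ 0      1  -8/5 ]
  [ 0      0   2/5 ]
R3 -> 5/2·R3
  [ 1  -1/11  6/11 ]
  [ 0      1  -8/5 ]
  [ 0      0     1 ]
R2 -> R2 + 8/5·R3
  [ 1  -1/11  6/11 ]
  [ 0      1     0 ]
  [ 0      0     1 ]
R1 -> R1 − 6/11·R3
  [ 1  -1/11  0 ]
  [ 0      1  0 ]
  [ 0      0  1 ]
R1 -> R1 + 1/11·R2
  [ 1  0  0 ]
  [ 0  1  0 ]
  [ 0  0  1 ]
Pivot columns are the columns containing a leading 1.

0, 1, 2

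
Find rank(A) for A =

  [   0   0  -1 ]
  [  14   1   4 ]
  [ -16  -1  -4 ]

rank = 3

R1 <-> R2
  [  14   1   4 ]
  [   0   0  -1 ]
  [ -16  -1  -4 ]
R1 := 1/14·R1
  [   1  1/14  2/7 ]
  [   0     0   -1 ]
  [ -16    -1   -4 ]
R3 := R3 + 16·R1
  [ 1  1/14  2/7 ]
  [ 0     0   -1 ]
  [ 0   1/7  4/7 ]
R2 <-> R3
  [ 1  1/14  2/7 ]
  [ 0   1/7  4/7 ]
  [ 0     0   -1 ]
R2 := 7·R2
  [ 1  1/14  2/7 ]
  [ 0     1    4 ]
  [ 0     0   -1 ]
R3 := -1·R3
  [ 1  1/14  2/7 ]
  [ 0     1    4 ]
  [ 0     0    1 ]
R2 := R2 − 4·R3
  [ 1  1/14  2/7 ]
  [ 0     1    0 ]
  [ 0     0    1 ]
R1 := R1 − 2/7·R3
  [ 1  1/14  0 ]
  [ 0     1  0 ]
  [ 0     0  1 ]
R1 := R1 − 1/14·R2
  [ 1  0  0 ]
  [ 0  1  0 ]
  [ 0  0  1 ]
The reduced form has 3 nonzero rows.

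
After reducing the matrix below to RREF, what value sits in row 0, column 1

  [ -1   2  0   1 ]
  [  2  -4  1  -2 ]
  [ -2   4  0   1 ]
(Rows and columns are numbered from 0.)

-2

r1 := -1·r1
  [  1  -2  0  -1 ]
  [  2  -4  1  -2 ]
  [ -2   4  0   1 ]
r2 := r2 − 2·r1
  [  1  -2  0  -1 ]
  [  0   0  1   0 ]
  [ -2   4  0   1 ]
r3 := r3 + 2·r1
  [ 1  -2  0  -1 ]
  [ 0   0  1   0 ]
  [ 0   0  0  -1 ]
r3 := -1·r3
  [ 1  -2  0  -1 ]
  [ 0   0  1   0 ]
  [ 0   0  0   1 ]
r1 := r1 + r3
  [ 1  -2  0  0 ]
  [ 0   0  1  0 ]
  [ 0   0  0  1 ]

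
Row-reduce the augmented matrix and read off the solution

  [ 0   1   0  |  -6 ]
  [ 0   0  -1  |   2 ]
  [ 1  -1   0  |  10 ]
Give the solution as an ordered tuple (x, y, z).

(4, -6, -2)

ρ1 <=> ρ3
  [ 1  -1   0  |  10 ]
  [ 0   0  -1  |   2 ]
  [ 0   1   0  |  -6 ]
ρ2 <=> ρ3
  [ 1  -1   0  |  10 ]
  [ 0   1   0  |  -6 ]
  [ 0   0  -1  |   2 ]
ρ3 ← -1·ρ3
  [ 1  -1  0  |  10 ]
  [ 0   1  0  |  -6 ]
  [ 0   0  1  |  -2 ]
ρ1 ← ρ1 + ρ2
  [ 1  0  0  |   4 ]
  [ 0  1  0  |  -6 ]
  [ 0  0  1  |  -2 ]
Reading off the last column: x = 4, y = -6, z = -2.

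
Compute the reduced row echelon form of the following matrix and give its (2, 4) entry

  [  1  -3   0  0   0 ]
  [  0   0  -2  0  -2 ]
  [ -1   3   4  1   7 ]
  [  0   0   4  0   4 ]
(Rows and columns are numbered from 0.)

3

Add ρ1 to ρ3.
Multiply ρ2 by -1/2.
Subtract 4 times ρ2 from ρ3.
Subtract 4 times ρ2 from ρ4.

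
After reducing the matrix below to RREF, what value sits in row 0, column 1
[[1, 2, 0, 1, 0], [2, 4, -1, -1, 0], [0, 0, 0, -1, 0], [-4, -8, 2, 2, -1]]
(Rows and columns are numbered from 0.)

2

R2 → R2 − 2·R1
  [  1   2   0   1   0 ]
  [  0   0  -1  -3   0 ]
  [  0   0   0  -1   0 ]
  [ -4  -8   2   2  -1 ]
R4 → R4 + 4·R1
  [ 1  2   0   1   0 ]
  [ 0  0  -1  -3   0 ]
  [ 0  0   0  -1   0 ]
  [ 0  0   2   6  -1 ]
R2 → -1·R2
  [ 1  2  0   1   0 ]
  [ 0  0  1   3   0 ]
  [ 0  0  0  -1   0 ]
  [ 0  0  2   6  -1 ]
R4 → R4 − 2·R2
  [ 1  2  0   1   0 ]
  [ 0  0  1   3   0 ]
  [ 0  0  0  -1   0 ]
  [ 0  0  0   0  -1 ]
R3 → -1·R3
  [ 1  2  0  1   0 ]
  [ 0  0  1  3   0 ]
  [ 0  0  0  1   0 ]
  [ 0  0  0  0  -1 ]
R4 → -1·R4
  [ 1  2  0  1  0 ]
  [ 0  0  1  3  0 ]
  [ 0  0  0  1  0 ]
  [ 0  0  0  0  1 ]
R2 → R2 − 3·R3
  [ 1  2  0  1  0 ]
  [ 0  0  1  0  0 ]
  [ 0  0  0  1  0 ]
  [ 0  0  0  0  1 ]
R1 → R1 − R3
  [ 1  2  0  0  0 ]
  [ 0  0  1  0  0 ]
  [ 0  0  0  1  0 ]
  [ 0  0  0  0  1 ]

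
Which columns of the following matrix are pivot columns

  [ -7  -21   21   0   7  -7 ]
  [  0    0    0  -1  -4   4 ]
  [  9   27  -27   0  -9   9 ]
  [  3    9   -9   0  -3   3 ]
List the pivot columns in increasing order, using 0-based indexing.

R1 -> -1/7·R1
  [ 1   3   -3   0  -1  1 ]
  [ 0   0    0  -1  -4  4 ]
  [ 9  27  -27   0  -9  9 ]
  [ 3   9   -9   0  -3  3 ]
R3 -> R3 − 9·R1
  [ 1  3  -3   0  -1  1 ]
  [ 0  0   0  -1  -4  4 ]
  [ 0  0   0   0   0  0 ]
  [ 3  9  -9   0  -3  3 ]
R4 -> R4 − 3·R1
  [ 1  3  -3   0  -1  1 ]
  [ 0  0   0  -1  -4  4 ]
  [ 0  0   0   0   0  0 ]
  [ 0  0   0   0   0  0 ]
R2 -> -1·R2
  [ 1  3  -3  0  -1   1 ]
  [ 0  0   0  1   4  -4 ]
  [ 0  0   0  0   0   0 ]
  [ 0  0   0  0   0   0 ]
Pivot columns are the columns containing a leading 1.

0, 3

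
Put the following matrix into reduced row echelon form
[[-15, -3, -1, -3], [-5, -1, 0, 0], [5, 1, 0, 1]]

r1 -> -1/15·r1
  [  1  1/5  1/15  1/5 ]
  [ -5   -1     0    0 ]
  [  5    1     0    1 ]
r2 -> r2 + 5·r1
  [ 1  1/5  1/15  1/5 ]
  [ 0    0   1/3    1 ]
  [ 5    1     0    1 ]
r3 -> r3 − 5·r1
  [ 1  1/5  1/15  1/5 ]
  [ 0    0   1/3    1 ]
  [ 0    0  -1/3    0 ]
r2 -> 3·r2
  [ 1  1/5  1/15  1/5 ]
  [ 0    0     1    3 ]
  [ 0    0  -1/3    0 ]
r3 -> r3 + 1/3·r2
  [ 1  1/5  1/15  1/5 ]
  [ 0    0     1    3 ]
  [ 0    0     0    1 ]
r2 -> r2 − 3·r3
  [ 1  1/5  1/15  1/5 ]
  [ 0    0     1    0 ]
  [ 0    0     0    1 ]
r1 -> r1 − 1/5·r3
  [ 1  1/5  1/15  0 ]
  [ 0    0     1  0 ]
  [ 0    0     0  1 ]
r1 -> r1 − 1/15·r2
  [ 1  1/5  0  0 ]
  [ 0    0  1  0 ]
  [ 0    0  0  1 ]

[[1, 1/5, 0, 0], [0, 0, 1, 0], [0, 0, 0, 1]]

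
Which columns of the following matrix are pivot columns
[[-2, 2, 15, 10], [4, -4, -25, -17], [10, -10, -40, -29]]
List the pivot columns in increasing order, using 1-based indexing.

1, 3

r1 -> -1/2·r1
r2 -> r2 − 4·r1
r3 -> r3 − 10·r1
r2 -> 1/5·r2
r3 -> r3 − 35·r2
r1 -> r1 + 15/2·r2
Pivot columns are the columns containing a leading 1.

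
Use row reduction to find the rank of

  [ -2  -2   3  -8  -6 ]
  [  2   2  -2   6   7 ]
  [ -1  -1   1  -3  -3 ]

rank = 3

R1 → -1/2·R1
  [  1   1  -3/2   4   3 ]
  [  2   2    -2   6   7 ]
  [ -1  -1     1  -3  -3 ]
R2 → R2 − 2·R1
  [  1   1  -3/2   4   3 ]
  [  0   0     1  -2   1 ]
  [ -1  -1     1  -3  -3 ]
R3 → R3 + R1
  [ 1  1  -3/2   4  3 ]
  [ 0  0     1  -2  1 ]
  [ 0  0  -1/2   1  0 ]
R3 → R3 + 1/2·R2
  [ 1  1  -3/2   4    3 ]
  [ 0  0     1  -2    1 ]
  [ 0  0     0   0  1/2 ]
R3 → 2·R3
  [ 1  1  -3/2   4  3 ]
  [ 0  0     1  -2  1 ]
  [ 0  0     0   0  1 ]
R2 → R2 − R3
  [ 1  1  -3/2   4  3 ]
  [ 0  0     1  -2  0 ]
  [ 0  0     0   0  1 ]
R1 → R1 − 3·R3
  [ 1  1  -3/2   4  0 ]
  [ 0  0     1  -2  0 ]
  [ 0  0     0   0  1 ]
R1 → R1 + 3/2·R2
  [ 1  1  0   1  0 ]
  [ 0  0  1  -2  0 ]
  [ 0  0  0   0  1 ]
The reduced form has 3 nonzero rows.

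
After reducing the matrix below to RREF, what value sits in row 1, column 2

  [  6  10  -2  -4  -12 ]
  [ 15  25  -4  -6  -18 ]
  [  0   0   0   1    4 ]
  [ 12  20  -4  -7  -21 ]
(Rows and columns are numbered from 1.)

R1 ← 1/6·R1
R2 ← R2 − 15·R1
R4 ← R4 − 12·R1
R4 ← R4 − R3
R4 ← -1·R4
R3 ← R3 − 4·R4
R2 ← R2 − 12·R4
R1 ← R1 + 2·R4
R2 ← R2 − 4·R3
R1 ← R1 + 2/3·R3
R1 ← R1 + 1/3·R2

5/3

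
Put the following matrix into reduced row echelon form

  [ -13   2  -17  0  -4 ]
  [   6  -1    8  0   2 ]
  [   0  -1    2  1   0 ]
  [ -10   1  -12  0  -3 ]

ρ1 → -1/13·ρ1
ρ2 → ρ2 − 6·ρ1
ρ4 → ρ4 + 10·ρ1
ρ2 → -13·ρ2
ρ3 → ρ3 + ρ2
ρ4 → ρ4 + 7/13·ρ2
ρ4 → -1·ρ4
ρ3 → ρ3 + 2·ρ4
ρ2 → ρ2 + 2·ρ4
ρ1 → ρ1 − 4/13·ρ4
ρ1 → ρ1 + 2/13·ρ2

[[1, 0, 1, 0, 0], [0, 1, -2, 0, 0], [0, 0, 0, 1, 0], [0, 0, 0, 0, 1]]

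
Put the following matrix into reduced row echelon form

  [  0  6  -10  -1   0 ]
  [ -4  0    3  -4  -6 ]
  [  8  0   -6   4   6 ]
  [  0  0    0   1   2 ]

R1 ↔ R2
  [ -4  0    3  -4  -6 ]
  [  0  6  -10  -1   0 ]
  [  8  0   -6   4   6 ]
  [  0  0    0   1   2 ]
R1 ← -1/4·R1
  [ 1  0  -3/4   1  3/2 ]
  [ 0  6   -10  -1    0 ]
  [ 8  0    -6   4    6 ]
  [ 0  0     0   1    2 ]
R3 ← R3 − 8·R1
  [ 1  0  -3/4   1  3/2 ]
  [ 0  6   -10  -1    0 ]
  [ 0  0     0  -4   -6 ]
  [ 0  0     0   1    2 ]
R2 ← 1/6·R2
  [ 1  0  -3/4     1  3/2 ]
  [ 0  1  -5/3  -1/6    0 ]
  [ 0  0     0    -4   -6 ]
  [ 0  0     0     1    2 ]
R3 ← -1/4·R3
  [ 1  0  -3/4     1  3/2 ]
  [ 0  1  -5/3  -1/6    0 ]
  [ 0  0     0     1  3/2 ]
  [ 0  0     0     1    2 ]
R4 ← R4 − R3
  [ 1  0  -3/4     1  3/2 ]
  [ 0  1  -5/3  -1/6    0 ]
  [ 0  0     0     1  3/2 ]
  [ 0  0     0     0  1/2 ]
R4 ← 2·R4
  [ 1  0  -3/4     1  3/2 ]
  [ 0  1  -5/3  -1/6    0 ]
  [ 0  0     0     1  3/2 ]
  [ 0  0     0     0    1 ]
R3 ← R3 − 3/2·R4
  [ 1  0  -3/4     1  3/2 ]
  [ 0  1  -5/3  -1/6    0 ]
  [ 0  0     0     1    0 ]
  [ 0  0     0     0    1 ]
R1 ← R1 − 3/2·R4
  [ 1  0  -3/4     1  0 ]
  [ 0  1  -5/3  -1/6  0 ]
  [ 0  0     0     1  0 ]
  [ 0  0     0     0  1 ]
R2 ← R2 + 1/6·R3
  [ 1  0  -3/4  1  0 ]
  [ 0  1  -5/3  0  0 ]
  [ 0  0     0  1  0 ]
  [ 0  0     0  0  1 ]
R1 ← R1 − R3
  [ 1  0  -3/4  0  0 ]
  [ 0  1  -5/3  0  0 ]
  [ 0  0     0  1  0 ]
  [ 0  0     0  0  1 ]

[[1, 0, -3/4, 0, 0], [0, 1, -5/3, 0, 0], [0, 0, 0, 1, 0], [0, 0, 0, 0, 1]]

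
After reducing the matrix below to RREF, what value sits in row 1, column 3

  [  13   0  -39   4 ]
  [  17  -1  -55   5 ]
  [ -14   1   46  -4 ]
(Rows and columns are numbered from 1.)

Multiply ρ1 by 1/13.
  [   1   0   -3  4/13 ]
  [  17  -1  -55     5 ]
  [ -14   1   46    -4 ]
Subtract 17 times ρ1 from ρ2.
  [   1   0  -3   4/13 ]
  [   0  -1  -4  -3/13 ]
  [ -14   1  46     -4 ]
Add 14 times ρ1 to ρ3.
  [ 1   0  -3   4/13 ]
  [ 0  -1  -4  -3/13 ]
  [ 0   1   4   4/13 ]
Multiply ρ2 by -1.
  [ 1  0  -3  4/13 ]
  [ 0  1   4  3/13 ]
  [ 0  1   4  4/13 ]
Subtract ρ2 from ρ3.
  [ 1  0  -3  4/13 ]
  [ 0  1   4  3/13 ]
  [ 0  0   0  1/13 ]
Multiply ρ3 by 13.
  [ 1  0  -3  4/13 ]
  [ 0  1   4  3/13 ]
  [ 0  0   0     1 ]
Subtract 3/13 times ρ3 from ρ2.
  [ 1  0  -3  4/13 ]
  [ 0  1   4     0 ]
  [ 0  0   0     1 ]
Subtract 4/13 times ρ3 from ρ1.
  [ 1  0  -3  0 ]
  [ 0  1   4  0 ]
  [ 0  0   0  1 ]

-3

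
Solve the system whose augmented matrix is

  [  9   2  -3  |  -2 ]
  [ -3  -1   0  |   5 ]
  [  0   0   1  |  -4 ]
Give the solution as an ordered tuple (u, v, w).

(-4/3, -1, -4)

ρ1 := 1/9·ρ1
  [  1  2/9  -1/3  |  -2/9 ]
  [ -3   -1     0  |     5 ]
  [  0    0     1  |    -4 ]
ρ2 := ρ2 + 3·ρ1
  [ 1   2/9  -1/3  |  -2/9 ]
  [ 0  -1/3    -1  |  13/3 ]
  [ 0     0     1  |    -4 ]
ρ2 := -3·ρ2
  [ 1  2/9  -1/3  |  -2/9 ]
  [ 0    1     3  |   -13 ]
  [ 0    0     1  |    -4 ]
ρ2 := ρ2 − 3·ρ3
  [ 1  2/9  -1/3  |  -2/9 ]
  [ 0    1     0  |    -1 ]
  [ 0    0     1  |    -4 ]
ρ1 := ρ1 + 1/3·ρ3
  [ 1  2/9  0  |  -14/9 ]
  [ 0    1  0  |     -1 ]
  [ 0    0  1  |     -4 ]
ρ1 := ρ1 − 2/9·ρ2
  [ 1  0  0  |  -4/3 ]
  [ 0  1  0  |    -1 ]
  [ 0  0  1  |    -4 ]
Reading off the last column: u = -4/3, v = -1, w = -4.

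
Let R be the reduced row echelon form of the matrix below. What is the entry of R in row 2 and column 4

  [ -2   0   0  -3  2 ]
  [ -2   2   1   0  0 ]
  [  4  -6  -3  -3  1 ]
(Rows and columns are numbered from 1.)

R1 → -1/2·R1
  [  1   0   0  3/2  -1 ]
  [ -2   2   1    0   0 ]
  [  4  -6  -3   -3   1 ]
R2 → R2 + 2·R1
  [ 1   0   0  3/2  -1 ]
  [ 0   2   1    3  -2 ]
  [ 4  -6  -3   -3   1 ]
R3 → R3 − 4·R1
  [ 1   0   0  3/2  -1 ]
  [ 0   2   1    3  -2 ]
  [ 0  -6  -3   -9   5 ]
R2 → 1/2·R2
  [ 1   0    0  3/2  -1 ]
  [ 0   1  1/2  3/2  -1 ]
  [ 0  -6   -3   -9   5 ]
R3 → R3 + 6·R2
  [ 1  0    0  3/2  -1 ]
  [ 0  1  1/2  3/2  -1 ]
  [ 0  0    0    0  -1 ]
R3 → -1·R3
  [ 1  0    0  3/2  -1 ]
  [ 0  1  1/2  3/2  -1 ]
  [ 0  0    0    0   1 ]
R2 → R2 + R3
  [ 1  0    0  3/2  -1 ]
  [ 0  1  1/2  3/2   0 ]
  [ 0  0    0    0   1 ]
R1 → R1 + R3
  [ 1  0    0  3/2  0 ]
  [ 0  1  1/2  3/2  0 ]
  [ 0  0    0    0  1 ]

3/2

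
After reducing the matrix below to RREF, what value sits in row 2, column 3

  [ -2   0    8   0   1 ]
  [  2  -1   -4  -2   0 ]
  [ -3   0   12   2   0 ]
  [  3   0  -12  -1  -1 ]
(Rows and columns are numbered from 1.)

ρ1 → -1/2·ρ1
ρ2 → ρ2 − 2·ρ1
ρ3 → ρ3 + 3·ρ1
ρ4 → ρ4 − 3·ρ1
ρ2 → -1·ρ2
ρ3 → 1/2·ρ3
ρ4 → ρ4 + ρ3
ρ4 → -4·ρ4
ρ3 → ρ3 + 3/4·ρ4
ρ2 → ρ2 + ρ4
ρ1 → ρ1 + 1/2·ρ4
ρ2 → ρ2 − 2·ρ3

-4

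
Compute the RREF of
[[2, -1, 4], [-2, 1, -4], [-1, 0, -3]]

R1 → 1/2·R1
  [  1  -1/2   2 ]
  [ -2     1  -4 ]
  [ -1     0  -3 ]
R2 → R2 + 2·R1
  [  1  -1/2   2 ]
  [  0     0   0 ]
  [ -1     0  -3 ]
R3 → R3 + R1
  [ 1  -1/2   2 ]
  [ 0     0   0 ]
  [ 0  -1/2  -1 ]
R2 <-> R3
  [ 1  -1/2   2 ]
  [ 0  -1/2  -1 ]
  [ 0     0   0 ]
R2 → -2·R2
  [ 1  -1/2  2 ]
  [ 0     1  2 ]
  [ 0     0  0 ]
R1 → R1 + 1/2·R2
  [ 1  0  3 ]
  [ 0  1  2 ]
  [ 0  0  0 ]

[[1, 0, 3], [0, 1, 2], [0, 0, 0]]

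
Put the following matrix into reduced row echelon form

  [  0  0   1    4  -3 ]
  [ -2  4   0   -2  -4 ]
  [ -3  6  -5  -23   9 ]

R1 <-> R2
  [ -2  4   0   -2  -4 ]
  [  0  0   1    4  -3 ]
  [ -3  6  -5  -23   9 ]
R1 → -1/2·R1
  [  1  -2   0    1   2 ]
  [  0   0   1    4  -3 ]
  [ -3   6  -5  -23   9 ]
R3 → R3 + 3·R1
  [ 1  -2   0    1   2 ]
  [ 0   0   1    4  -3 ]
  [ 0   0  -5  -20  15 ]
R3 → R3 + 5·R2
  [ 1  -2  0  1   2 ]
  [ 0   0  1  4  -3 ]
  [ 0   0  0  0   0 ]

[[1, -2, 0, 1, 2], [0, 0, 1, 4, -3], [0, 0, 0, 0, 0]]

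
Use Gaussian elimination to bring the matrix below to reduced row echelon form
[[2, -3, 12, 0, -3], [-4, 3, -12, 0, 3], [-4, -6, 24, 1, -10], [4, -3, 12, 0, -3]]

ρ1 -> 1/2·ρ1
ρ2 -> ρ2 + 4·ρ1
ρ3 -> ρ3 + 4·ρ1
ρ4 -> ρ4 − 4·ρ1
ρ2 -> -1/3·ρ2
ρ3 -> ρ3 + 12·ρ2
ρ4 -> ρ4 − 3·ρ2
ρ1 -> ρ1 + 3/2·ρ2

[[1, 0, 0, 0, 0], [0, 1, -4, 0, 1], [0, 0, 0, 1, -4], [0, 0, 0, 0, 0]]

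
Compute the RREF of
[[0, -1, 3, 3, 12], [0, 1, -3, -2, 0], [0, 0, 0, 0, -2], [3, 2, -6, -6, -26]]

[[1, 0, 0, 0, 0], [0, 1, -3, 0, 0], [0, 0, 0, 1, 0], [0, 0, 0, 0, 1]]

ρ1 <=> ρ4
  [ 3   2  -6  -6  -26 ]
  [ 0   1  -3  -2    0 ]
  [ 0   0   0   0   -2 ]
  [ 0  -1   3   3   12 ]
ρ1 -> 1/3·ρ1
  [ 1  2/3  -2  -2  -26/3 ]
  [ 0    1  -3  -2      0 ]
  [ 0    0   0   0     -2 ]
  [ 0   -1   3   3     12 ]
ρ4 -> ρ4 + ρ2
  [ 1  2/3  -2  -2  -26/3 ]
  [ 0    1  -3  -2      0 ]
  [ 0    0   0   0     -2 ]
  [ 0    0   0   1     12 ]
ρ3 <=> ρ4
  [ 1  2/3  -2  -2  -26/3 ]
  [ 0    1  -3  -2      0 ]
  [ 0    0   0   1     12 ]
  [ 0    0   0   0     -2 ]
ρ4 -> -1/2·ρ4
  [ 1  2/3  -2  -2  -26/3 ]
  [ 0    1  -3  -2      0 ]
  [ 0    0   0   1     12 ]
  [ 0    0   0   0      1 ]
ρ3 -> ρ3 − 12·ρ4
  [ 1  2/3  -2  -2  -26/3 ]
  [ 0    1  -3  -2      0 ]
  [ 0    0   0   1      0 ]
  [ 0    0   0   0      1 ]
ρ1 -> ρ1 + 26/3·ρ4
  [ 1  2/3  -2  -2  0 ]
  [ 0    1  -3  -2  0 ]
  [ 0    0   0   1  0 ]
  [ 0    0   0   0  1 ]
ρ2 -> ρ2 + 2·ρ3
  [ 1  2/3  -2  -2  0 ]
  [ 0    1  -3   0  0 ]
  [ 0    0   0   1  0 ]
  [ 0    0   0   0  1 ]
ρ1 -> ρ1 + 2·ρ3
  [ 1  2/3  -2  0  0 ]
  [ 0    1  -3  0  0 ]
  [ 0    0   0  1  0 ]
  [ 0    0   0  0  1 ]
ρ1 -> ρ1 − 2/3·ρ2
  [ 1  0   0  0  0 ]
  [ 0  1  -3  0  0 ]
  [ 0  0   0  1  0 ]
  [ 0  0   0  0  1 ]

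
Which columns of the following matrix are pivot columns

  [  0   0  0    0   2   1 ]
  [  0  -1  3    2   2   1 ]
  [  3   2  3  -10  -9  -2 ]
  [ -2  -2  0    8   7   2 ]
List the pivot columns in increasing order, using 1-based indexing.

1, 2, 5, 6

ρ1 <-> ρ3
  [  3   2  3  -10  -9  -2 ]
  [  0  -1  3    2   2   1 ]
  [  0   0  0    0   2   1 ]
  [ -2  -2  0    8   7   2 ]
ρ1 ← 1/3·ρ1
  [  1  2/3  1  -10/3  -3  -2/3 ]
  [  0   -1  3      2   2     1 ]
  [  0    0  0      0   2     1 ]
  [ -2   -2  0      8   7     2 ]
ρ4 ← ρ4 + 2·ρ1
  [ 1   2/3  1  -10/3  -3  -2/3 ]
  [ 0    -1  3      2   2     1 ]
  [ 0     0  0      0   2     1 ]
  [ 0  -2/3  2    4/3   1   2/3 ]
ρ2 ← -1·ρ2
  [ 1   2/3   1  -10/3  -3  -2/3 ]
  [ 0     1  -3     -2  -2    -1 ]
  [ 0     0   0      0   2     1 ]
  [ 0  -2/3   2    4/3   1   2/3 ]
ρ4 ← ρ4 + 2/3·ρ2
  [ 1  2/3   1  -10/3    -3  -2/3 ]
  [ 0    1  -3     -2    -2    -1 ]
  [ 0    0   0      0     2     1 ]
  [ 0    0   0      0  -1/3     0 ]
ρ3 ← 1/2·ρ3
  [ 1  2/3   1  -10/3    -3  -2/3 ]
  [ 0    1  -3     -2    -2    -1 ]
  [ 0    0   0      0     1   1/2 ]
  [ 0    0   0      0  -1/3     0 ]
ρ4 ← ρ4 + 1/3·ρ3
  [ 1  2/3   1  -10/3  -3  -2/3 ]
  [ 0    1  -3     -2  -2    -1 ]
  [ 0    0   0      0   1   1/2 ]
  [ 0    0   0      0   0   1/6 ]
ρ4 ← 6·ρ4
  [ 1  2/3   1  -10/3  -3  -2/3 ]
  [ 0    1  -3     -2  -2    -1 ]
  [ 0    0   0      0   1   1/2 ]
  [ 0    0   0      0   0     1 ]
ρ3 ← ρ3 − 1/2·ρ4
  [ 1  2/3   1  -10/3  -3  -2/3 ]
  [ 0    1  -3     -2  -2    -1 ]
  [ 0    0   0      0   1     0 ]
  [ 0    0   0      0   0     1 ]
ρ2 ← ρ2 + ρ4
  [ 1  2/3   1  -10/3  -3  -2/3 ]
  [ 0    1  -3     -2  -2     0 ]
  [ 0    0   0      0   1     0 ]
  [ 0    0   0      0   0     1 ]
ρ1 ← ρ1 + 2/3·ρ4
  [ 1  2/3   1  -10/3  -3  0 ]
  [ 0    1  -3     -2  -2  0 ]
  [ 0    0   0      0   1  0 ]
  [ 0    0   0      0   0  1 ]
ρ2 ← ρ2 + 2·ρ3
  [ 1  2/3   1  -10/3  -3  0 ]
  [ 0    1  -3     -2   0  0 ]
  [ 0    0   0      0   1  0 ]
  [ 0    0   0      0   0  1 ]
ρ1 ← ρ1 + 3·ρ3
  [ 1  2/3   1  -10/3  0  0 ]
  [ 0    1  -3     -2  0  0 ]
  [ 0    0   0      0  1  0 ]
  [ 0    0   0      0  0  1 ]
ρ1 ← ρ1 − 2/3·ρ2
  [ 1  0   3  -2  0  0 ]
  [ 0  1  -3  -2  0  0 ]
  [ 0  0   0   0  1  0 ]
  [ 0  0   0   0  0  1 ]
Pivot columns are the columns containing a leading 1.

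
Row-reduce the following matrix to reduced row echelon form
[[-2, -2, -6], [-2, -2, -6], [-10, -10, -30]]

[[1, 1, 3], [0, 0, 0], [0, 0, 0]]

R1 := -1/2·R1
R2 := R2 + 2·R1
R3 := R3 + 10·R1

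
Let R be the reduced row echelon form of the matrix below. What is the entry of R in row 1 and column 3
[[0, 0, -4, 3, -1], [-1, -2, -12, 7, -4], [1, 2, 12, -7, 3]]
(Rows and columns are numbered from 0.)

-3/4

R1 <=> R2
  [ -1  -2  -12   7  -4 ]
  [  0   0   -4   3  -1 ]
  [  1   2   12  -7   3 ]
R1 ← -1·R1
  [ 1  2  12  -7   4 ]
  [ 0  0  -4   3  -1 ]
  [ 1  2  12  -7   3 ]
R3 ← R3 − R1
  [ 1  2  12  -7   4 ]
  [ 0  0  -4   3  -1 ]
  [ 0  0   0   0  -1 ]
R2 ← -1/4·R2
  [ 1  2  12    -7    4 ]
  [ 0  0   1  -3/4  1/4 ]
  [ 0  0   0     0   -1 ]
R3 ← -1·R3
  [ 1  2  12    -7    4 ]
  [ 0  0   1  -3/4  1/4 ]
  [ 0  0   0     0    1 ]
R2 ← R2 − 1/4·R3
  [ 1  2  12    -7  4 ]
  [ 0  0   1  -3/4  0 ]
  [ 0  0   0     0  1 ]
R1 ← R1 − 4·R3
  [ 1  2  12    -7  0 ]
  [ 0  0   1  -3/4  0 ]
  [ 0  0   0     0  1 ]
R1 ← R1 − 12·R2
  [ 1  2  0     2  0 ]
  [ 0  0  1  -3/4  0 ]
  [ 0  0  0     0  1 ]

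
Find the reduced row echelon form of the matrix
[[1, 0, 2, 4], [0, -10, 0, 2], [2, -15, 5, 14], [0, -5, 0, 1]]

R3 ← R3 − 2·R1
  [ 1    0  2  4 ]
  [ 0  -10  0  2 ]
  [ 0  -15  1  6 ]
  [ 0   -5  0  1 ]
R2 ← -1/10·R2
  [ 1    0  2     4 ]
  [ 0    1  0  -1/5 ]
  [ 0  -15  1     6 ]
  [ 0   -5  0     1 ]
R3 ← R3 + 15·R2
  [ 1   0  2     4 ]
  [ 0   1  0  -1/5 ]
  [ 0   0  1     3 ]
  [ 0  -5  0     1 ]
R4 ← R4 + 5·R2
  [ 1  0  2     4 ]
  [ 0  1  0  -1/5 ]
  [ 0  0  1     3 ]
  [ 0  0  0     0 ]
R1 ← R1 − 2·R3
  [ 1  0  0    -2 ]
  [ 0  1  0  -1/5 ]
  [ 0  0  1     3 ]
  [ 0  0  0     0 ]

[[1, 0, 0, -2], [0, 1, 0, -1/5], [0, 0, 1, 3], [0, 0, 0, 0]]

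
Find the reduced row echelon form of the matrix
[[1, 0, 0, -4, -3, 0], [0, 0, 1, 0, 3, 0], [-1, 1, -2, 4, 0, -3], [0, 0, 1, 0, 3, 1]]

[[1, 0, 0, -4, -3, 0], [0, 1, 0, 0, 3, 0], [0, 0, 1, 0, 3, 0], [0, 0, 0, 0, 0, 1]]

R3 -> R3 + R1
R2 <-> R3
R4 -> R4 − R3
R2 -> R2 + 3·R4
R2 -> R2 + 2·R3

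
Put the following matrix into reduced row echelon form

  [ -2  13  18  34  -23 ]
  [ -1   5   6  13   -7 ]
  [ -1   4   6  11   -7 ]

R1 → -1/2·R1
  [  1  -13/2  -9  -17  23/2 ]
  [ -1      5   6   13    -7 ]
  [ -1      4   6   11    -7 ]
R2 → R2 + R1
  [  1  -13/2  -9  -17  23/2 ]
  [  0   -3/2  -3   -4   9/2 ]
  [ -1      4   6   11    -7 ]
R3 → R3 + R1
  [ 1  -13/2  -9  -17  23/2 ]
  [ 0   -3/2  -3   -4   9/2 ]
  [ 0   -5/2  -3   -6   9/2 ]
R2 → -2/3·R2
  [ 1  -13/2  -9  -17  23/2 ]
  [ 0      1   2  8/3    -3 ]
  [ 0   -5/2  -3   -6   9/2 ]
R3 → R3 + 5/2·R2
  [ 1  -13/2  -9  -17  23/2 ]
  [ 0      1   2  8/3    -3 ]
  [ 0      0   2  2/3    -3 ]
R3 → 1/2·R3
  [ 1  -13/2  -9  -17  23/2 ]
  [ 0      1   2  8/3    -3 ]
  [ 0      0   1  1/3  -3/2 ]
R2 → R2 − 2·R3
  [ 1  -13/2  -9  -17  23/2 ]
  [ 0      1   0    2     0 ]
  [ 0      0   1  1/3  -3/2 ]
R1 → R1 + 9·R3
  [ 1  -13/2  0  -14    -2 ]
  [ 0      1  0    2     0 ]
  [ 0      0  1  1/3  -3/2 ]
R1 → R1 + 13/2·R2
  [ 1  0  0   -1    -2 ]
  [ 0  1  0    2     0 ]
  [ 0  0  1  1/3  -3/2 ]

[[1, 0, 0, -1, -2], [0, 1, 0, 2, 0], [0, 0, 1, 1/3, -3/2]]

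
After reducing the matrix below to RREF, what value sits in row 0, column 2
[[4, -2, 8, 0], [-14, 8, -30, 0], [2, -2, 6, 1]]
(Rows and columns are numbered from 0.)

1

r1 → 1/4·r1
  [   1  -1/2    2  0 ]
  [ -14     8  -30  0 ]
  [   2    -2    6  1 ]
r2 → r2 + 14·r1
  [ 1  -1/2   2  0 ]
  [ 0     1  -2  0 ]
  [ 2    -2   6  1 ]
r3 → r3 − 2·r1
  [ 1  -1/2   2  0 ]
  [ 0     1  -2  0 ]
  [ 0    -1   2  1 ]
r3 → r3 + r2
  [ 1  -1/2   2  0 ]
  [ 0     1  -2  0 ]
  [ 0     0   0  1 ]
r1 → r1 + 1/2·r2
  [ 1  0   1  0 ]
  [ 0  1  -2  0 ]
  [ 0  0   0  1 ]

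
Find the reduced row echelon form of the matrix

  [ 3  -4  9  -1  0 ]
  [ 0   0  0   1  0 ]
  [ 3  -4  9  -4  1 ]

[[1, -4/3, 3, 0, 0], [0, 0, 0, 1, 0], [0, 0, 0, 0, 1]]

R1 := 1/3·R1
  [ 1  -4/3  3  -1/3  0 ]
  [ 0     0  0     1  0 ]
  [ 3    -4  9    -4  1 ]
R3 := R3 − 3·R1
  [ 1  -4/3  3  -1/3  0 ]
  [ 0     0  0     1  0 ]
  [ 0     0  0    -3  1 ]
R3 := R3 + 3·R2
  [ 1  -4/3  3  -1/3  0 ]
  [ 0     0  0     1  0 ]
  [ 0     0  0     0  1 ]
R1 := R1 + 1/3·R2
  [ 1  -4/3  3  0  0 ]
  [ 0     0  0  1  0 ]
  [ 0     0  0  0  1 ]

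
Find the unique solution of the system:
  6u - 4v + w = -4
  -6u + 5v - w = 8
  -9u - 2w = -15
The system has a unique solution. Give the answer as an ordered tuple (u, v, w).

Form the augmented matrix and row-reduce:
  [  6  -4   1  |   -4 ]
  [ -6   5  -1  |    8 ]
  [ -9   0  -2  |  -15 ]
Multiply R1 by 1/6.
Add 6 times R1 to R2.
Add 9 times R1 to R3.
Add 6 times R2 to R3.
Multiply R3 by -2.
Subtract 1/6 times R3 from R1.
Add 2/3 times R2 to R1.
Reading off the last column: u = 3, v = 4, w = -6.

(3, 4, -6)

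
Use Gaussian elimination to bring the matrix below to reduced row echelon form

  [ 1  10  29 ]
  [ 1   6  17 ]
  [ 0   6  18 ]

[[1, 0, -1], [0, 1, 3], [0, 0, 0]]

R2 ← R2 − R1
  [ 1  10   29 ]
  [ 0  -4  -12 ]
  [ 0   6   18 ]
R2 ← -1/4·R2
  [ 1  10  29 ]
  [ 0   1   3 ]
  [ 0   6  18 ]
R3 ← R3 − 6·R2
  [ 1  10  29 ]
  [ 0   1   3 ]
  [ 0   0   0 ]
R1 ← R1 − 10·R2
  [ 1  0  -1 ]
  [ 0  1   3 ]
  [ 0  0   0 ]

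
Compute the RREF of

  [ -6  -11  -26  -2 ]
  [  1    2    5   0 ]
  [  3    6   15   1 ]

r1 ← -1/6·r1
  [ 1  11/6  13/3  1/3 ]
  [ 1     2     5    0 ]
  [ 3     6    15    1 ]
r2 ← r2 − r1
  [ 1  11/6  13/3   1/3 ]
  [ 0   1/6   2/3  -1/3 ]
  [ 3     6    15     1 ]
r3 ← r3 − 3·r1
  [ 1  11/6  13/3   1/3 ]
  [ 0   1/6   2/3  -1/3 ]
  [ 0   1/2     2     0 ]
r2 ← 6·r2
  [ 1  11/6  13/3  1/3 ]
  [ 0     1     4   -2 ]
  [ 0   1/2     2    0 ]
r3 ← r3 − 1/2·r2
  [ 1  11/6  13/3  1/3 ]
  [ 0     1     4   -2 ]
  [ 0     0     0    1 ]
r2 ← r2 + 2·r3
  [ 1  11/6  13/3  1/3 ]
  [ 0     1     4    0 ]
  [ 0     0     0    1 ]
r1 ← r1 − 1/3·r3
  [ 1  11/6  13/3  0 ]
  [ 0     1     4  0 ]
  [ 0     0     0  1 ]
r1 ← r1 − 11/6·r2
  [ 1  0  -3  0 ]
  [ 0  1   4  0 ]
  [ 0  0   0  1 ]

[[1, 0, -3, 0], [0, 1, 4, 0], [0, 0, 0, 1]]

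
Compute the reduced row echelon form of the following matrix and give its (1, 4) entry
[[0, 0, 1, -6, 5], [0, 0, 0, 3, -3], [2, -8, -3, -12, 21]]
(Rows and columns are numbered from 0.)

-1

R1 <=> R3
  [ 2  -8  -3  -12  21 ]
  [ 0   0   0    3  -3 ]
  [ 0   0   1   -6   5 ]
R1 → 1/2·R1
  [ 1  -4  -3/2  -6  21/2 ]
  [ 0   0     0   3    -3 ]
  [ 0   0     1  -6     5 ]
R2 <=> R3
  [ 1  -4  -3/2  -6  21/2 ]
  [ 0   0     1  -6     5 ]
  [ 0   0     0   3    -3 ]
R3 → 1/3·R3
  [ 1  -4  -3/2  -6  21/2 ]
  [ 0   0     1  -6     5 ]
  [ 0   0     0   1    -1 ]
R2 → R2 + 6·R3
  [ 1  -4  -3/2  -6  21/2 ]
  [ 0   0     1   0    -1 ]
  [ 0   0     0   1    -1 ]
R1 → R1 + 6·R3
  [ 1  -4  -3/2  0  9/2 ]
  [ 0   0     1  0   -1 ]
  [ 0   0     0  1   -1 ]
R1 → R1 + 3/2·R2
  [ 1  -4  0  0   3 ]
  [ 0   0  1  0  -1 ]
  [ 0   0  0  1  -1 ]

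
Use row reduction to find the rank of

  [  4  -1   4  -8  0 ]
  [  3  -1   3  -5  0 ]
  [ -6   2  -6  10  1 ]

r1 ← 1/4·r1
  [  1  -1/4   1  -2  0 ]
  [  3    -1   3  -5  0 ]
  [ -6     2  -6  10  1 ]
r2 ← r2 − 3·r1
  [  1  -1/4   1  -2  0 ]
  [  0  -1/4   0   1  0 ]
  [ -6     2  -6  10  1 ]
r3 ← r3 + 6·r1
  [ 1  -1/4  1  -2  0 ]
  [ 0  -1/4  0   1  0 ]
  [ 0   1/2  0  -2  1 ]
r2 ← -4·r2
  [ 1  -1/4  1  -2  0 ]
  [ 0     1  0  -4  0 ]
  [ 0   1/2  0  -2  1 ]
r3 ← r3 − 1/2·r2
  [ 1  -1/4  1  -2  0 ]
  [ 0     1  0  -4  0 ]
  [ 0     0  0   0  1 ]
r1 ← r1 + 1/4·r2
  [ 1  0  1  -3  0 ]
  [ 0  1  0  -4  0 ]
  [ 0  0  0   0  1 ]
The reduced form has 3 nonzero rows.

rank = 3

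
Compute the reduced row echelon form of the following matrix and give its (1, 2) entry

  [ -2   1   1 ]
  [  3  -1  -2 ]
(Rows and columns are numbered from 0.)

-1

r1 ← -1/2·r1
  [ 1  -1/2  -1/2 ]
  [ 3    -1    -2 ]
r2 ← r2 − 3·r1
  [ 1  -1/2  -1/2 ]
  [ 0   1/2  -1/2 ]
r2 ← 2·r2
  [ 1  -1/2  -1/2 ]
  [ 0     1    -1 ]
r1 ← r1 + 1/2·r2
  [ 1  0  -1 ]
  [ 0  1  -1 ]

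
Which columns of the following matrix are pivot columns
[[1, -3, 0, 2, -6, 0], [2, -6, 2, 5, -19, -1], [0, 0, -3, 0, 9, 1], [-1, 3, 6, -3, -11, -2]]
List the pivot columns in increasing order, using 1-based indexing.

R2 → R2 − 2·R1
  [  1  -3   0   2   -6   0 ]
  [  0   0   2   1   -7  -1 ]
  [  0   0  -3   0    9   1 ]
  [ -1   3   6  -3  -11  -2 ]
R4 → R4 + R1
  [ 1  -3   0   2   -6   0 ]
  [ 0   0   2   1   -7  -1 ]
  [ 0   0  -3   0    9   1 ]
  [ 0   0   6  -1  -17  -2 ]
R2 → 1/2·R2
  [ 1  -3   0    2    -6     0 ]
  [ 0   0   1  1/2  -7/2  -1/2 ]
  [ 0   0  -3    0     9     1 ]
  [ 0   0   6   -1   -17    -2 ]
R3 → R3 + 3·R2
  [ 1  -3  0    2    -6     0 ]
  [ 0   0  1  1/2  -7/2  -1/2 ]
  [ 0   0  0  3/2  -3/2  -1/2 ]
  [ 0   0  6   -1   -17    -2 ]
R4 → R4 − 6·R2
  [ 1  -3  0    2    -6     0 ]
  [ 0   0  1  1/2  -7/2  -1/2 ]
  [ 0   0  0  3/2  -3/2  -1/2 ]
  [ 0   0  0   -4     4     1 ]
R3 → 2/3·R3
  [ 1  -3  0    2    -6     0 ]
  [ 0   0  1  1/2  -7/2  -1/2 ]
  [ 0   0  0    1    -1  -1/3 ]
  [ 0   0  0   -4     4     1 ]
R4 → R4 + 4·R3
  [ 1  -3  0    2    -6     0 ]
  [ 0   0  1  1/2  -7/2  -1/2 ]
  [ 0   0  0    1    -1  -1/3 ]
  [ 0   0  0    0     0  -1/3 ]
R4 → -3·R4
  [ 1  -3  0    2    -6     0 ]
  [ 0   0  1  1/2  -7/2  -1/2 ]
  [ 0   0  0    1    -1  -1/3 ]
  [ 0   0  0    0     0     1 ]
R3 → R3 + 1/3·R4
  [ 1  -3  0    2    -6     0 ]
  [ 0   0  1  1/2  -7/2  -1/2 ]
  [ 0   0  0    1    -1     0 ]
  [ 0   0  0    0     0     1 ]
R2 → R2 + 1/2·R4
  [ 1  -3  0    2    -6  0 ]
  [ 0   0  1  1/2  -7/2  0 ]
  [ 0   0  0    1    -1  0 ]
  [ 0   0  0    0     0  1 ]
R2 → R2 − 1/2·R3
  [ 1  -3  0  2  -6  0 ]
  [ 0   0  1  0  -3  0 ]
  [ 0   0  0  1  -1  0 ]
  [ 0   0  0  0   0  1 ]
R1 → R1 − 2·R3
  [ 1  -3  0  0  -4  0 ]
  [ 0   0  1  0  -3  0 ]
  [ 0   0  0  1  -1  0 ]
  [ 0   0  0  0   0  1 ]
Pivot columns are the columns containing a leading 1.

1, 3, 4, 6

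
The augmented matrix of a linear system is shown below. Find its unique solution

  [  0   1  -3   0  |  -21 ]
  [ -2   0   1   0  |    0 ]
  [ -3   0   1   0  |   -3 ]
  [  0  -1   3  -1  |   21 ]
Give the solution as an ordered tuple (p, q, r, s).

R1 <-> R2
  [ -2   0   1   0  |    0 ]
  [  0   1  -3   0  |  -21 ]
  [ -3   0   1   0  |   -3 ]
  [  0  -1   3  -1  |   21 ]
R1 ← -1/2·R1
  [  1   0  -1/2   0  |    0 ]
  [  0   1    -3   0  |  -21 ]
  [ -3   0     1   0  |   -3 ]
  [  0  -1     3  -1  |   21 ]
R3 ← R3 + 3·R1
  [ 1   0  -1/2   0  |    0 ]
  [ 0   1    -3   0  |  -21 ]
  [ 0   0  -1/2   0  |   -3 ]
  [ 0  -1     3  -1  |   21 ]
R4 ← R4 + R2
  [ 1  0  -1/2   0  |    0 ]
  [ 0  1    -3   0  |  -21 ]
  [ 0  0  -1/2   0  |   -3 ]
  [ 0  0     0  -1  |    0 ]
R3 ← -2·R3
  [ 1  0  -1/2   0  |    0 ]
  [ 0  1    -3   0  |  -21 ]
  [ 0  0     1   0  |    6 ]
  [ 0  0     0  -1  |    0 ]
R4 ← -1·R4
  [ 1  0  -1/2  0  |    0 ]
  [ 0  1    -3  0  |  -21 ]
  [ 0  0     1  0  |    6 ]
  [ 0  0     0  1  |    0 ]
R2 ← R2 + 3·R3
  [ 1  0  -1/2  0  |   0 ]
  [ 0  1     0  0  |  -3 ]
  [ 0  0     1  0  |   6 ]
  [ 0  0     0  1  |   0 ]
R1 ← R1 + 1/2·R3
  [ 1  0  0  0  |   3 ]
  [ 0  1  0  0  |  -3 ]
  [ 0  0  1  0  |   6 ]
  [ 0  0  0  1  |   0 ]
Reading off the last column: p = 3, q = -3, r = 6, s = 0.

(3, -3, 6, 0)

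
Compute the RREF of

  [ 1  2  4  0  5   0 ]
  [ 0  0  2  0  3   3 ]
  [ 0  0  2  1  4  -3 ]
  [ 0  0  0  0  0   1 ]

[[1, 2, 0, 0, -1, 0], [0, 0, 1, 0, 3/2, 0], [0, 0, 0, 1, 1, 0], [0, 0, 0, 0, 0, 1]]

r2 ← 1/2·r2
  [ 1  2  4  0    5    0 ]
  [ 0  0  1  0  3/2  3/2 ]
  [ 0  0  2  1    4   -3 ]
  [ 0  0  0  0    0    1 ]
r3 ← r3 − 2·r2
  [ 1  2  4  0    5    0 ]
  [ 0  0  1  0  3/2  3/2 ]
  [ 0  0  0  1    1   -6 ]
  [ 0  0  0  0    0    1 ]
r3 ← r3 + 6·r4
  [ 1  2  4  0    5    0 ]
  [ 0  0  1  0  3/2  3/2 ]
  [ 0  0  0  1    1    0 ]
  [ 0  0  0  0    0    1 ]
r2 ← r2 − 3/2·r4
  [ 1  2  4  0    5  0 ]
  [ 0  0  1  0  3/2  0 ]
  [ 0  0  0  1    1  0 ]
  [ 0  0  0  0    0  1 ]
r1 ← r1 − 4·r2
  [ 1  2  0  0   -1  0 ]
  [ 0  0  1  0  3/2  0 ]
  [ 0  0  0  1    1  0 ]
  [ 0  0  0  0    0  1 ]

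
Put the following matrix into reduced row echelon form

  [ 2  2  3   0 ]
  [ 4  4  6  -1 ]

Multiply ρ1 by 1/2.
  [ 1  1  3/2   0 ]
  [ 4  4    6  -1 ]
Subtract 4 times ρ1 from ρ2.
  [ 1  1  3/2   0 ]
  [ 0  0    0  -1 ]
Multiply ρ2 by -1.
  [ 1  1  3/2  0 ]
  [ 0  0    0  1 ]

[[1, 1, 3/2, 0], [0, 0, 0, 1]]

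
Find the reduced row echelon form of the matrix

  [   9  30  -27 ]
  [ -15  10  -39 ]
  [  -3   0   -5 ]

Multiply r1 by 1/9.
  [   1  10/3   -3 ]
  [ -15    10  -39 ]
  [  -3     0   -5 ]
Add 15 times r1 to r2.
  [  1  10/3   -3 ]
  [  0    60  -84 ]
  [ -3     0   -5 ]
Add 3 times r1 to r3.
  [ 1  10/3   -3 ]
  [ 0    60  -84 ]
  [ 0    10  -14 ]
Multiply r2 by 1/60.
  [ 1  10/3    -3 ]
  [ 0     1  -7/5 ]
  [ 0    10   -14 ]
Subtract 10 times r2 from r3.
  [ 1  10/3    -3 ]
  [ 0     1  -7/5 ]
  [ 0     0     0 ]
Subtract 10/3 times r2 from r1.
  [ 1  0   5/3 ]
  [ 0  1  -7/5 ]
  [ 0  0     0 ]

[[1, 0, 5/3], [0, 1, -7/5], [0, 0, 0]]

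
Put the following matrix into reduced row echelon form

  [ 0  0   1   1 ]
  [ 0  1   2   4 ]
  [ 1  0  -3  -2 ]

[[1, 0, 0, 1], [0, 1, 0, 2], [0, 0, 1, 1]]

ρ1 <=> ρ3
  [ 1  0  -3  -2 ]
  [ 0  1   2   4 ]
  [ 0  0   1   1 ]
ρ2 → ρ2 − 2·ρ3
  [ 1  0  -3  -2 ]
  [ 0  1   0   2 ]
  [ 0  0   1   1 ]
ρ1 → ρ1 + 3·ρ3
  [ 1  0  0  1 ]
  [ 0  1  0  2 ]
  [ 0  0  1  1 ]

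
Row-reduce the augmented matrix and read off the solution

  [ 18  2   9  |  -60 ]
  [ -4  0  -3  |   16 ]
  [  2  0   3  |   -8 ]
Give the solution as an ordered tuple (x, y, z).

(-4, 6, 0)

Multiply R1 by 1/18.
  [  1  1/9  1/2  |  -10/3 ]
  [ -4    0   -3  |     16 ]
  [  2    0    3  |     -8 ]
Add 4 times R1 to R2.
  [ 1  1/9  1/2  |  -10/3 ]
  [ 0  4/9   -1  |    8/3 ]
  [ 2    0    3  |     -8 ]
Subtract 2 times R1 from R3.
  [ 1   1/9  1/2  |  -10/3 ]
  [ 0   4/9   -1  |    8/3 ]
  [ 0  -2/9    2  |   -4/3 ]
Multiply R2 by 9/4.
  [ 1   1/9   1/2  |  -10/3 ]
  [ 0     1  -9/4  |      6 ]
  [ 0  -2/9     2  |   -4/3 ]
Add 2/9 times R2 to R3.
  [ 1  1/9   1/2  |  -10/3 ]
  [ 0    1  -9/4  |      6 ]
  [ 0    0   3/2  |      0 ]
Multiply R3 by 2/3.
  [ 1  1/9   1/2  |  -10/3 ]
  [ 0    1  -9/4  |      6 ]
  [ 0    0     1  |      0 ]
Add 9/4 times R3 to R2.
  [ 1  1/9  1/2  |  -10/3 ]
  [ 0    1    0  |      6 ]
  [ 0    0    1  |      0 ]
Subtract 1/2 times R3 from R1.
  [ 1  1/9  0  |  -10/3 ]
  [ 0    1  0  |      6 ]
  [ 0    0  1  |      0 ]
Subtract 1/9 times R2 from R1.
  [ 1  0  0  |  -4 ]
  [ 0  1  0  |   6 ]
  [ 0  0  1  |   0 ]
Reading off the last column: x = -4, y = 6, z = 0.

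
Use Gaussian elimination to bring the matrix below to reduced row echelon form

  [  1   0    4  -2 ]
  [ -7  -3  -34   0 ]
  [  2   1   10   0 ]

r2 → r2 + 7·r1
  [ 1   0   4   -2 ]
  [ 0  -3  -6  -14 ]
  [ 2   1  10    0 ]
r3 → r3 − 2·r1
  [ 1   0   4   -2 ]
  [ 0  -3  -6  -14 ]
  [ 0   1   2    4 ]
r2 → -1/3·r2
  [ 1  0  4    -2 ]
  [ 0  1  2  14/3 ]
  [ 0  1  2     4 ]
r3 → r3 − r2
  [ 1  0  4    -2 ]
  [ 0  1  2  14/3 ]
  [ 0  0  0  -2/3 ]
r3 → -3/2·r3
  [ 1  0  4    -2 ]
  [ 0  1  2  14/3 ]
  [ 0  0  0     1 ]
r2 → r2 − 14/3·r3
  [ 1  0  4  -2 ]
  [ 0  1  2   0 ]
  [ 0  0  0   1 ]
r1 → r1 + 2·r3
  [ 1  0  4  0 ]
  [ 0  1  2  0 ]
  [ 0  0  0  1 ]

[[1, 0, 4, 0], [0, 1, 2, 0], [0, 0, 0, 1]]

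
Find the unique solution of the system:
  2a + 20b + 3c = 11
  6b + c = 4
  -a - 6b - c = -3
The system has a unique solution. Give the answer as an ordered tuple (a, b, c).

Form the augmented matrix and row-reduce:
  [  2  20   3  |  11 ]
  [  0   6   1  |   4 ]
  [ -1  -6  -1  |  -3 ]
R1 := 1/2·R1
  [  1  10  3/2  |  11/2 ]
  [  0   6    1  |     4 ]
  [ -1  -6   -1  |    -3 ]
R3 := R3 + R1
  [ 1  10  3/2  |  11/2 ]
  [ 0   6    1  |     4 ]
  [ 0   4  1/2  |   5/2 ]
R2 := 1/6·R2
  [ 1  10  3/2  |  11/2 ]
  [ 0   1  1/6  |   2/3 ]
  [ 0   4  1/2  |   5/2 ]
R3 := R3 − 4·R2
  [ 1  10   3/2  |  11/2 ]
  [ 0   1   1/6  |   2/3 ]
  [ 0   0  -1/6  |  -1/6 ]
R3 := -6·R3
  [ 1  10  3/2  |  11/2 ]
  [ 0   1  1/6  |   2/3 ]
  [ 0   0    1  |     1 ]
R2 := R2 − 1/6·R3
  [ 1  10  3/2  |  11/2 ]
  [ 0   1    0  |   1/2 ]
  [ 0   0    1  |     1 ]
R1 := R1 − 3/2·R3
  [ 1  10  0  |    4 ]
  [ 0   1  0  |  1/2 ]
  [ 0   0  1  |    1 ]
R1 := R1 − 10·R2
  [ 1  0  0  |   -1 ]
  [ 0  1  0  |  1/2 ]
  [ 0  0  1  |    1 ]
Reading off the last column: a = -1, b = 1/2, c = 1.

(-1, 1/2, 1)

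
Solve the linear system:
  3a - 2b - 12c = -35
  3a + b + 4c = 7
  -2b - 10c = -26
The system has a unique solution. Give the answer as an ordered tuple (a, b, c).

(-1, -2, 3)

Form the augmented matrix and row-reduce:
  [ 3  -2  -12  |  -35 ]
  [ 3   1    4  |    7 ]
  [ 0  -2  -10  |  -26 ]
Multiply R1 by 1/3.
  [ 1  -2/3   -4  |  -35/3 ]
  [ 3     1    4  |      7 ]
  [ 0    -2  -10  |    -26 ]
Subtract 3 times R1 from R2.
  [ 1  -2/3   -4  |  -35/3 ]
  [ 0     3   16  |     42 ]
  [ 0    -2  -10  |    -26 ]
Multiply R2 by 1/3.
  [ 1  -2/3    -4  |  -35/3 ]
  [ 0     1  16/3  |     14 ]
  [ 0    -2   -10  |    -26 ]
Add 2 times R2 to R3.
  [ 1  -2/3    -4  |  -35/3 ]
  [ 0     1  16/3  |     14 ]
  [ 0     0   2/3  |      2 ]
Multiply R3 by 3/2.
  [ 1  -2/3    -4  |  -35/3 ]
  [ 0     1  16/3  |     14 ]
  [ 0     0     1  |      3 ]
Subtract 16/3 times R3 from R2.
  [ 1  -2/3  -4  |  -35/3 ]
  [ 0     1   0  |     -2 ]
  [ 0     0   1  |      3 ]
Add 4 times R3 to R1.
  [ 1  -2/3  0  |  1/3 ]
  [ 0     1  0  |   -2 ]
  [ 0     0  1  |    3 ]
Add 2/3 times R2 to R1.
  [ 1  0  0  |  -1 ]
  [ 0  1  0  |  -2 ]
  [ 0  0  1  |   3 ]
Reading off the last column: a = -1, b = -2, c = 3.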